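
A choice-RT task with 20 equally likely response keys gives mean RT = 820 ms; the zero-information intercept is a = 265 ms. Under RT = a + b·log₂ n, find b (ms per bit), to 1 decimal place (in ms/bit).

128.4 ms/bit

log₂(20) = 4.3219 bits.
b = (RT − a)/log₂ n = (820 − 265) / 4.3219 = 128.415 ms/bit.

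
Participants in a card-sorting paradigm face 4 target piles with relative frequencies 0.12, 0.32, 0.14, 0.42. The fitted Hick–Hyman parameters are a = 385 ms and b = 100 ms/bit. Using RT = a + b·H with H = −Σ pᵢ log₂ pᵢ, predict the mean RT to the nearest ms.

Entropy contributions −pᵢ log₂ pᵢ: 0.3671, 0.5260, 0.3971, 0.5256; sum H = 1.8159 bits.
RT = a + bH = 385 + 100·1.8159 = 566.59 ms.

567 ms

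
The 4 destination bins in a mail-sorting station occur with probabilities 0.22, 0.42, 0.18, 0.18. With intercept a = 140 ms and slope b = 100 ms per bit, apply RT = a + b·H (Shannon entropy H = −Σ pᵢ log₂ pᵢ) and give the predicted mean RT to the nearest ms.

330 ms

Entropy contributions −pᵢ log₂ pᵢ: 0.4806, 0.5256, 0.4453, 0.4453; sum H = 1.8968 bits.
RT = a + bH = 140 + 100·1.8968 = 329.68 ms.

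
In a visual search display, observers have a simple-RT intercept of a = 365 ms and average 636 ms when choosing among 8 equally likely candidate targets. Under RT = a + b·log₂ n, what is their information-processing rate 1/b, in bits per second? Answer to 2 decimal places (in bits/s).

11.07 bits/s

b = (636 − 365)/log₂ 8 = 271/3 = 90.333 ms per bit = 0.09033 s/bit; the reciprocal is 11.070 bits/s.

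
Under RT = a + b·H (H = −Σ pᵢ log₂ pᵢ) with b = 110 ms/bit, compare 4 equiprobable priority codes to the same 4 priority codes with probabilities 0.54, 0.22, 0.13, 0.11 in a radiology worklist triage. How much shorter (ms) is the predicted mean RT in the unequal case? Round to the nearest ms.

The RT saving is b·ΔH. Equiprobable H₀ = log₂(4) = 2.0000 bits; with the given probabilities H = 1.6935 bits.
b·(H₀ − H) = 110 × (2.0000 − 1.6935) = 33.71 ms.

34 ms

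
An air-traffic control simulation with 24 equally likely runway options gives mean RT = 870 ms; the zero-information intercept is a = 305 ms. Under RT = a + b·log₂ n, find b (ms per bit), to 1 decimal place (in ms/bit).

123.2 ms/bit

24 alternatives carry log₂ 24 = 4.5850 bits; the choice cost is 870 − 305 = 565 ms, so b = 565/4.5850 = 123.229 ms/bit.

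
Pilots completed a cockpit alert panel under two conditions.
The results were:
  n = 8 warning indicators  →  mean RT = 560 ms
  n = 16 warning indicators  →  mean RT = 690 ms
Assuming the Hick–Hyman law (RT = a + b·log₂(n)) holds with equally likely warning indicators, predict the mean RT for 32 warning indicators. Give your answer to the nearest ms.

820 ms

Fit slope and intercept:
  b = (690 − 560) / (log₂ 16 − log₂ 8) = 130 / (4 − 3) = 130 ms/bit
  a = 560 − 130 × 3 = 170 ms
Then RT(32) = 170 + 130 × log₂ 32 = 170 + 130 × 5 ≈ 820.000 ms.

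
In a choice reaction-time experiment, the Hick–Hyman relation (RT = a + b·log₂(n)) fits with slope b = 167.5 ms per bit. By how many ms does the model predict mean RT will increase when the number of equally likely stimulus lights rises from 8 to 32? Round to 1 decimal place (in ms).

335.0 ms

The intercept a cancels: ΔRT = b·(log₂ n₂ − log₂ n₁) = b·log₂(n₂/n₁).
log₂(32) − log₂(8) = log₂(32/8) = log₂(4) = 2.
ΔRT = 167.5 × 2.0000 = 335.000 ms.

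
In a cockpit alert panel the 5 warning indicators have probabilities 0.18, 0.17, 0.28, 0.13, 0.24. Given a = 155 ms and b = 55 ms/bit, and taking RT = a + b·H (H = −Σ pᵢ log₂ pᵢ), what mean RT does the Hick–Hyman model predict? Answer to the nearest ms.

H = 0.18·log₂(1/0.18) + 0.17·log₂(1/0.17) + 0.28·log₂(1/0.28) + 0.13·log₂(1/0.13) + 0.24·log₂(1/0.24) = 2.2709 bits.
RT = 155 + 55 × 2.2709 = 279.90 ms.

280 ms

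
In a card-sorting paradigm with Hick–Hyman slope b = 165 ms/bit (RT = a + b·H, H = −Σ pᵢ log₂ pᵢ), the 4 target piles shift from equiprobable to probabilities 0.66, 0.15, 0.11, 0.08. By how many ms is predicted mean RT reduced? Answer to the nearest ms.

Equiprobable entropy H₀ = log₂ 4 = 2.0000 bits.
Skewed entropy H = −Σ pᵢ log₂ pᵢ = 1.4480 bits.
ΔRT = b·(H₀ − H) = 165 × 0.5520 = 91.08 ms.

91 ms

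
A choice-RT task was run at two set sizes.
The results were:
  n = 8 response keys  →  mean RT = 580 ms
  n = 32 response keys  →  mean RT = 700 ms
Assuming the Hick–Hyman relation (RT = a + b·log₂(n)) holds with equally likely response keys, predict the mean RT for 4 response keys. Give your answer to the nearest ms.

With log₂ n on the abscissa the relation is linear; from the two conditions:
  b = (700 − 580) / (log₂ 32 − log₂ 8) = 120 / (5 − 3) = 60 ms/bit
  a = 580 − 60 × 3 = 400 ms
Then RT(4) = 400 + 60 × log₂ 4 = 400 + 60 × 2 ≈ 520.000 ms.

520 ms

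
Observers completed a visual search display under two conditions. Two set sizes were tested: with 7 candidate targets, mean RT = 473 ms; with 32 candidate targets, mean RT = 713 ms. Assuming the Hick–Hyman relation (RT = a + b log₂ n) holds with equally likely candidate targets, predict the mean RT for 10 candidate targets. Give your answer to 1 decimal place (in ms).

RT is linear in log₂ n, so two points fix the line:
  b = (713 − 473) / (log₂ 32 − log₂ 7) = 240 / (5 − 2.8074) = 109.457 ms/bit
  a = 473 − 109.457 × 2.8074 = 165.716 ms
Then RT(10) = 165.716 + 109.457 × log₂ 10 = 165.716 + 109.457 × 3.3219 ≈ 529.324 ms.

529.3 ms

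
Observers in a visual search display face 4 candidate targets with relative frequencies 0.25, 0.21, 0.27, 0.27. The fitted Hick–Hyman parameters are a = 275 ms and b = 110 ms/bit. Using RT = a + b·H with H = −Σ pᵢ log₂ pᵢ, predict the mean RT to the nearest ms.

494 ms

Entropy contributions −pᵢ log₂ pᵢ: 0.5000, 0.4728, 0.5100, 0.5100; sum H = 1.9929 bits.
RT = a + bH = 275 + 110·1.9929 = 494.22 ms.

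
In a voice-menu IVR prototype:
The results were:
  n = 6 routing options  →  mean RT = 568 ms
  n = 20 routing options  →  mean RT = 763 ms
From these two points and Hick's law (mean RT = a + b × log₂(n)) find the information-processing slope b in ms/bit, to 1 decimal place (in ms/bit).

112.3 ms/bit

The slope on a log₂ axis is (763 − 568) / (4.3219 − 2.5850) = 112.265 ms/bit.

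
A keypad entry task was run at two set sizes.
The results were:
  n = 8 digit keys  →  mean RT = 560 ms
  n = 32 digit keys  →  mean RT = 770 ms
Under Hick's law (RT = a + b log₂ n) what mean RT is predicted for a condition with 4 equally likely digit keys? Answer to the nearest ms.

455 ms

RT is linear in log₂ n, so two points fix the line:
  b = (770 − 560) / (log₂ 32 − log₂ 8) = 210 / (5 − 3) = 105 ms/bit
  a = 560 − 105 × 3 = 245 ms
Then RT(4) = 245 + 105 × log₂ 4 = 245 + 105 × 2 ≈ 455.000 ms.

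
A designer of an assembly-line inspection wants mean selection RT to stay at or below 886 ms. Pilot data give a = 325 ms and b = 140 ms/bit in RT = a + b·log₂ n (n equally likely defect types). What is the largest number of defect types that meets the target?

140·log₂ n ≤ 886 − 325 = 561, giving log₂ n ≤ 4.0071 and n ≤ 16.079. The largest whole number is 16.

16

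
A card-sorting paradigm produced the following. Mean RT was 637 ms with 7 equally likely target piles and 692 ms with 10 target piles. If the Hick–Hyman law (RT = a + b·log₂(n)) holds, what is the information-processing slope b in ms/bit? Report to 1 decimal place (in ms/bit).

106.9 ms/bit

b = (RT₂ − RT₁)/(log₂ n₂ − log₂ n₁) = (692 − 637)/(3.3219 − 2.8074) = 106.885 ms/bit.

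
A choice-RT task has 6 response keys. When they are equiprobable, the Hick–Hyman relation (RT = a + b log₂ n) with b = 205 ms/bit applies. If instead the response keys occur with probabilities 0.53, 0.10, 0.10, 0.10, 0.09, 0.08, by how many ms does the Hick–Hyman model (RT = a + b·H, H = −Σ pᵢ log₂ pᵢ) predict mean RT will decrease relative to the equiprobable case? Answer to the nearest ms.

102 ms

The RT saving is b·ΔH. Equiprobable H₀ = log₂(6) = 2.5850 bits; with the given probabilities H = 2.0862 bits.
b·(H₀ − H) = 205 × (2.5850 − 2.0862) = 102.25 ms.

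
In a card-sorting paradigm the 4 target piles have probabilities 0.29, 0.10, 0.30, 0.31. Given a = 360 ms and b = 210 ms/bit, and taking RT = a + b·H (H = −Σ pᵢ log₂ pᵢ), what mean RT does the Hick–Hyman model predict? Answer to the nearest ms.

Entropy contributions −pᵢ log₂ pᵢ: 0.5179, 0.3322, 0.5211, 0.5238; sum H = 1.8950 bits.
RT = a + bH = 360 + 210·1.8950 = 757.95 ms.

758 ms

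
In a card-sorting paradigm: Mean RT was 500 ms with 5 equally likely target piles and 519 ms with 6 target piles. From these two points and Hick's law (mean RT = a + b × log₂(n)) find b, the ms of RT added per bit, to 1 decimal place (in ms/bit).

The slope on a log₂ axis is (519 − 500) / (2.5850 − 2.3219) = 72.234 ms/bit.

72.2 ms/bit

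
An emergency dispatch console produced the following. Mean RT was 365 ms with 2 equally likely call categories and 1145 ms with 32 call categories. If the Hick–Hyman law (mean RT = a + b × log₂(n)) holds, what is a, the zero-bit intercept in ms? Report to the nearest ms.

170 ms

Slope: b = (1145 − 365) / (log₂ 32 − log₂ 2) = 780/4.0000 = 195 ms/bit.
Intercept: a = 365 − 195·log₂(2) = 170.000 ms.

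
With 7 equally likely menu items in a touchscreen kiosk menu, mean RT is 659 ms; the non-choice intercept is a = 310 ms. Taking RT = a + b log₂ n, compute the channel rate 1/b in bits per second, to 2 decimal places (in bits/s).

b = (659 − 310)/log₂ 7 = 349/2.8074 = 124.316 ms per bit = 0.12432 s/bit; the reciprocal is 8.044 bits/s.

8.04 bits/s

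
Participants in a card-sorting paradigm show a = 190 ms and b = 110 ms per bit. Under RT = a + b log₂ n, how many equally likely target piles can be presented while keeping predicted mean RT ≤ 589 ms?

110·log₂ n ≤ 589 − 190 = 399, giving log₂ n ≤ 3.6273 and n ≤ 12.357. The largest whole number is 12.

12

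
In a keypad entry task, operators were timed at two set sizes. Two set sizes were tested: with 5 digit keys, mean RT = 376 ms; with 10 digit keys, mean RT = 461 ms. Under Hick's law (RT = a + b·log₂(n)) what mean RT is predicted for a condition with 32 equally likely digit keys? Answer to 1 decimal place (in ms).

With log₂ n on the abscissa the relation is linear; from the two conditions:
  b = (461 − 376) / (log₂ 10 − log₂ 5) = 85 / (3.3219 − 2.3219) = 85.000 ms/bit
  a = 376 − 85.000 × 2.3219 = 178.636 ms
Then RT(32) = 178.636 + 85.000 × log₂ 32 = 178.636 + 85.000 × 5 ≈ 603.636 ms.

603.6 ms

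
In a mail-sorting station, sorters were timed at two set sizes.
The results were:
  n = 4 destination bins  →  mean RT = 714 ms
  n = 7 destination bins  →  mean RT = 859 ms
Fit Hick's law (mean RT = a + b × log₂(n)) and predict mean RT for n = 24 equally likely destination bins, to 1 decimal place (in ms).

With log₂ n on the abscissa the relation is linear; from the two conditions:
  b = (859 − 714) / (log₂ 7 − log₂ 4) = 145 / (2.8074 − 2) = 179.599 ms/bit
  a = 714 − 179.599 × 2 = 354.802 ms
Then RT(24) = 354.802 + 179.599 × log₂ 24 = 354.802 + 179.599 × 4.5850 ≈ 1178.256 ms.

1178.3 ms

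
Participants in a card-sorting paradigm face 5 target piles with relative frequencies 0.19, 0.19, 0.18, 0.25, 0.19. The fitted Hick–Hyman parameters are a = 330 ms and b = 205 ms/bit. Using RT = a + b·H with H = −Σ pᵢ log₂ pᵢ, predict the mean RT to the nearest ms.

H = 0.19·log₂(1/0.19) + 0.19·log₂(1/0.19) + 0.18·log₂(1/0.18) + 0.25·log₂(1/0.25) + 0.19·log₂(1/0.19) = 2.3110 bits.
RT = 330 + 205 × 2.3110 = 803.75 ms.

804 ms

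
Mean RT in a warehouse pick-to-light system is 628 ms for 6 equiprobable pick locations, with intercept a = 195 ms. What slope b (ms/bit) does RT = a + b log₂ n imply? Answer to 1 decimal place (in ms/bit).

167.5 ms/bit

log₂(6) = 2.5850 bits.
b = (RT − a)/log₂ n = (628 − 195) / 2.5850 = 167.507 ms/bit.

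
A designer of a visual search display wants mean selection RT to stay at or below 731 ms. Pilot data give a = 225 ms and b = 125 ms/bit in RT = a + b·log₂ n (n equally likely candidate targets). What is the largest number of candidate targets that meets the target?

Set 225 + 125·log₂ n ≤ 731 → log₂ n ≤ (731 − 225)/125 = 4.0480.
So n ≤ 2^4.0480 = 16.541; the largest integer n is 16.

16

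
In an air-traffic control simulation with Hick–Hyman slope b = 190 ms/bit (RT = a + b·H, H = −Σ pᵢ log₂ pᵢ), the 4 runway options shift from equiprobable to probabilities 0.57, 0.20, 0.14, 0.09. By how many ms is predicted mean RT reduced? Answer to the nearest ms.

69 ms

The RT saving is b·ΔH. Equiprobable H₀ = log₂(4) = 2.0000 bits; with the given probabilities H = 1.6364 bits.
b·(H₀ − H) = 190 × (2.0000 − 1.6364) = 69.08 ms.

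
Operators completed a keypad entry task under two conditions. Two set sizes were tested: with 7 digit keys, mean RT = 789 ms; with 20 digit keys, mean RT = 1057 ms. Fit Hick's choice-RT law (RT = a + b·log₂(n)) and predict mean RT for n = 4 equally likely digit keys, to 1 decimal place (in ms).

646.1 ms

With log₂ n on the abscissa the relation is linear; from the two conditions:
  b = (1057 − 789) / (log₂ 20 − log₂ 7) = 268 / (4.3219 − 2.8074) = 176.948 ms/bit
  a = 789 − 176.948 × 2.8074 = 292.245 ms
Then RT(4) = 292.245 + 176.948 × log₂ 4 = 292.245 + 176.948 × 2 ≈ 646.141 ms.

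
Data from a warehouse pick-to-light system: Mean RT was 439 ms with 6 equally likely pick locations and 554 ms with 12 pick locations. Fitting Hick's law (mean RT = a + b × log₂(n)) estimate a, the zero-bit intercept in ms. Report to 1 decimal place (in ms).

141.7 ms

Slope: b = (554 − 439) / (log₂ 12 − log₂ 6) = 115/1.0000 = 115.000 ms/bit.
Intercept: a = 439 − 115.000·log₂(6) = 141.729 ms.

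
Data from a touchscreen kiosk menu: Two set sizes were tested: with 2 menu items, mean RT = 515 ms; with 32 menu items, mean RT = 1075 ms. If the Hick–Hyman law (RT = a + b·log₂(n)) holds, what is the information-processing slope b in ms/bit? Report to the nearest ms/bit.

b = (RT₂ − RT₁)/(log₂ n₂ − log₂ n₁) = (1075 − 515)/(5 − 1) = 140 ms/bit.

140 ms/bit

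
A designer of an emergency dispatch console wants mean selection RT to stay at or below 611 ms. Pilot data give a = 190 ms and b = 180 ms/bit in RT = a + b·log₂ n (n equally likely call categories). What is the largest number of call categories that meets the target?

Information budget: (611 − 190)/180 = 2.3389 bits, so n ≤ 2^2.3389 = 5.059 → at most 5.

5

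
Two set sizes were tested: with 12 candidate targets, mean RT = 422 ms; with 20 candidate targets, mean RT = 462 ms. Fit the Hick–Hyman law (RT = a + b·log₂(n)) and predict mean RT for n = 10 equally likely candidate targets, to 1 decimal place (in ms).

407.7 ms

With log₂ n on the abscissa the relation is linear; from the two conditions:
  b = (462 − 422) / (log₂ 20 − log₂ 12) = 40 / (4.3219 − 3.5850) = 54.277 ms/bit
  a = 422 − 54.277 × 3.5850 = 227.420 ms
Then RT(10) = 227.420 + 54.277 × log₂ 10 = 227.420 + 54.277 × 3.3219 ≈ 407.723 ms.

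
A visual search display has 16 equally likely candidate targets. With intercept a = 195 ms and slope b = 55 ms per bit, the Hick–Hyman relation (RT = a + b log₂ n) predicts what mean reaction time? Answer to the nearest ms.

log₂(16) = 4 bits, so RT = 195 + 55 × 4 ≈ 415.000 ms.

415 ms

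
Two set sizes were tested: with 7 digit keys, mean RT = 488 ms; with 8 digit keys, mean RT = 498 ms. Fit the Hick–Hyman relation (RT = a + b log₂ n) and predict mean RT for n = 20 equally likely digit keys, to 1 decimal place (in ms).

566.6 ms

With log₂ n on the abscissa the relation is linear; from the two conditions:
  b = (498 − 488) / (log₂ 8 − log₂ 7) = 10 / (3 − 2.8074) = 51.909 ms/bit
  a = 488 − 51.909 × 2.8074 = 342.273 ms
Then RT(20) = 342.273 + 51.909 × log₂ 20 = 342.273 + 51.909 × 4.3219 ≈ 566.620 ms.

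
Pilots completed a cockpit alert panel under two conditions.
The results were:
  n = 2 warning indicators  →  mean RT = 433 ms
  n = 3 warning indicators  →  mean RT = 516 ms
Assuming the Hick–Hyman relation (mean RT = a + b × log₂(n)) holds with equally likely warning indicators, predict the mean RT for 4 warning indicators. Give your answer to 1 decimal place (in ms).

RT is linear in log₂ n, so two points fix the line:
  b = (516 − 433) / (log₂ 3 − log₂ 2) = 83 / (1.5850 − 1) = 141.889 ms/bit
  a = 433 − 141.889 × 1 = 291.111 ms
Then RT(4) = 291.111 + 141.889 × log₂ 4 = 291.111 + 141.889 × 2 ≈ 574.889 ms.

574.9 ms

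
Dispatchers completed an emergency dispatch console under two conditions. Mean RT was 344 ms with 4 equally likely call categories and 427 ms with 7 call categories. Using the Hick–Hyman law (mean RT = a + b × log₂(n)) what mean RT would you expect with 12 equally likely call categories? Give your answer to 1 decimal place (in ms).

Fit slope and intercept:
  b = (427 − 344) / (log₂ 7 − log₂ 4) = 83 / (2.8074 − 2) = 102.805 ms/bit
  a = 344 − 102.805 × 2 = 138.390 ms
Then RT(12) = 138.390 + 102.805 × log₂ 12 = 138.390 + 102.805 × 3.5850 ≈ 506.942 ms.

506.9 ms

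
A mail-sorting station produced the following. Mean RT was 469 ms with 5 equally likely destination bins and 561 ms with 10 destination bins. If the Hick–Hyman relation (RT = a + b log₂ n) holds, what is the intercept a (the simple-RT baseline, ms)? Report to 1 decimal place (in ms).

b = (RT₂ − RT₁)/(log₂ n₂ − log₂ n₁) = (561 − 469)/(3.3219 − 2.3219) = 92.000 ms/bit.
Intercept: a = 469 − 92.000·log₂(5) = 255.383 ms.

255.4 ms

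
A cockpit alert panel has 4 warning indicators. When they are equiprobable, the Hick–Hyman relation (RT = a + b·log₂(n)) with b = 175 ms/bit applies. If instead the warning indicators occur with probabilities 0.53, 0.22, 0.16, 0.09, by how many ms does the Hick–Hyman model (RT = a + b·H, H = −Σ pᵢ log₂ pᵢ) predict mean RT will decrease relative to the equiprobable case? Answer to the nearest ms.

52 ms

Equiprobable entropy H₀ = log₂ 4 = 2.0000 bits.
Skewed entropy H = −Σ pᵢ log₂ pᵢ = 1.7017 bits.
ΔRT = b·(H₀ − H) = 175 × 0.2983 = 52.20 ms.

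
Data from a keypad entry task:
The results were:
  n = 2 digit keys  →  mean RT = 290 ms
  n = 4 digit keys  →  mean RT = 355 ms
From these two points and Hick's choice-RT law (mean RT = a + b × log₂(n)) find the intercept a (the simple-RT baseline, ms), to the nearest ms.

225 ms

b = (RT₂ − RT₁)/(log₂ n₂ − log₂ n₁) = (355 − 290)/(2 − 1) = 65 ms/bit.
Intercept: a = 290 − 65·log₂(2) = 225.000 ms.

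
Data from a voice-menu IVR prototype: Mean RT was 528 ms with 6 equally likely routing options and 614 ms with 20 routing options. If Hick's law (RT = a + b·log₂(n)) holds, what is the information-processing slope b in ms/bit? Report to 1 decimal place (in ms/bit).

The slope on a log₂ axis is (614 − 528) / (4.3219 − 2.5850) = 49.512 ms/bit.

49.5 ms/bit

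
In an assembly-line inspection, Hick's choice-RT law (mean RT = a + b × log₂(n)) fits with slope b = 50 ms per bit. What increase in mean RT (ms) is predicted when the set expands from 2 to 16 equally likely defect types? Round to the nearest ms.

Only the slope matters, since a is common to both: ΔRT = b·log₂(n₂/n₁).
log₂(16) − log₂(2) = log₂(16/2) = log₂(8) = 3.
ΔRT = 50 × 3.0000 = 150.000 ms.

150 ms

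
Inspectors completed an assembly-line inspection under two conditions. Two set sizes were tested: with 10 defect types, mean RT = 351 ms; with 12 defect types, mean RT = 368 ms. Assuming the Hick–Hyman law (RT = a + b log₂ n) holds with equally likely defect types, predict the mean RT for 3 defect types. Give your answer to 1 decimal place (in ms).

238.7 ms

Solve the two-equation system in a and b:
  b = (368 − 351) / (log₂ 12 − log₂ 10) = 17 / (3.5850 − 3.3219) = 64.630 ms/bit
  a = 351 − 64.630 × 3.3219 = 136.303 ms
Then RT(3) = 136.303 + 64.630 × log₂ 3 = 136.303 + 64.630 × 1.5850 ≈ 238.739 ms.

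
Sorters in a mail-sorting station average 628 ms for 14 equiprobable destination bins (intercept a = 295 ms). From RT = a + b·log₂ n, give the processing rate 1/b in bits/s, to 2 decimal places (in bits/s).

11.43 bits/s

b = (628 − 295)/log₂ 14 = 333/3.8074 = 87.462 ms per bit = 0.08746 s/bit; the reciprocal is 11.433 bits/s.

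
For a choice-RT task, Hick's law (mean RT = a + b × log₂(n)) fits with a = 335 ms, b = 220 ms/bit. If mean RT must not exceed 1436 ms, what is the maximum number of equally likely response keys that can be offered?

Set 335 + 220·log₂ n ≤ 1436 → log₂ n ≤ (1436 − 335)/220 = 5.0045.
So n ≤ 2^5.0045 = 32.101; the largest integer n is 32.

32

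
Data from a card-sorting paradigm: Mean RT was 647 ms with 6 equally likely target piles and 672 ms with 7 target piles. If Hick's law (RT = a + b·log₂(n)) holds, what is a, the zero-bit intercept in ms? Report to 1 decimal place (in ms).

356.4 ms

The slope on a log₂ axis is (672 − 647) / (2.8074 − 2.5850) = 112.414 ms/bit.
Intercept: a = 647 − 112.414·log₂(6) = 356.414 ms.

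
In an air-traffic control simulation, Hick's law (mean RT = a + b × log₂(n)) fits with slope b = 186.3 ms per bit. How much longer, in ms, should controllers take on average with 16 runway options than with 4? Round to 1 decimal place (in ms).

The intercept a cancels: ΔRT = b·(log₂ n₂ − log₂ n₁) = b·log₂(n₂/n₁).
log₂(16) − log₂(4) = log₂(16/4) = log₂(4) = 2.
ΔRT = 186.3 × 2.0000 = 372.600 ms.

372.6 ms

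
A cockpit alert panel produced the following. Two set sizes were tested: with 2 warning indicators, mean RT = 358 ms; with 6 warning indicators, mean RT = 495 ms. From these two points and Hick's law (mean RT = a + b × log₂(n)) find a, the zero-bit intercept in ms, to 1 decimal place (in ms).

271.6 ms

The slope on a log₂ axis is (495 − 358) / (2.5850 − 1) = 86.437 ms/bit.
a = RT₁ − b·log₂ n₁ = 358 − 86.437 × 1 = 271.563 ms.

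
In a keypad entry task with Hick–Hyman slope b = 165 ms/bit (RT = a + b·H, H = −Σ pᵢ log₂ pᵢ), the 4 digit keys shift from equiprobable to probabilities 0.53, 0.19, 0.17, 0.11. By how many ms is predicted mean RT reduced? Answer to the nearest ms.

Equiprobable entropy H₀ = log₂ 4 = 2.0000 bits.
Skewed entropy H = −Σ pᵢ log₂ pᵢ = 1.7255 bits.
ΔRT = b·(H₀ − H) = 165 × 0.2745 = 45.28 ms.

45 ms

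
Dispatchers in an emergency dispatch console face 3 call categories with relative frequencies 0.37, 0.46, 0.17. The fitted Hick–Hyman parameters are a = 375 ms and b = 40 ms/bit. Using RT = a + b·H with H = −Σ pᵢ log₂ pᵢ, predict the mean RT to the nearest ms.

Entropy contributions −pᵢ log₂ pᵢ: 0.5307, 0.5153, 0.4346; sum H = 1.4807 bits.
RT = a + bH = 375 + 40·1.4807 = 434.23 ms.

434 ms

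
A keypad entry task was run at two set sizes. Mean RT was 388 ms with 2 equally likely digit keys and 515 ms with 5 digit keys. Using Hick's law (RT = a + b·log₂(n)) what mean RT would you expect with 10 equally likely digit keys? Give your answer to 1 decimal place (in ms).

611.1 ms

With log₂ n on the abscissa the relation is linear; from the two conditions:
  b = (515 − 388) / (log₂ 5 − log₂ 2) = 127 / (2.3219 − 1) = 96.072 ms/bit
  a = 388 − 96.072 × 1 = 291.928 ms
Then RT(10) = 291.928 + 96.072 × log₂ 10 = 291.928 + 96.072 × 3.3219 ≈ 611.072 ms.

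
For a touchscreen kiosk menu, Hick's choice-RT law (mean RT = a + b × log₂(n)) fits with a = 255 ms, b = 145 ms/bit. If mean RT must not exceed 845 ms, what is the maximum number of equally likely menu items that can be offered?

16

Set 255 + 145·log₂ n ≤ 845 → log₂ n ≤ (845 − 255)/145 = 4.0690.
So n ≤ 2^4.0690 = 16.783; the largest integer n is 16.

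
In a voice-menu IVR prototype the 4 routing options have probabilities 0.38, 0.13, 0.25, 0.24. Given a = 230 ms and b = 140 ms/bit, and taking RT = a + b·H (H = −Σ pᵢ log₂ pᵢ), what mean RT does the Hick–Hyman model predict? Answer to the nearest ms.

497 ms

Entropy contributions −pᵢ log₂ pᵢ: 0.5305, 0.3826, 0.5000, 0.4941; sum H = 1.9072 bits.
RT = a + bH = 230 + 140·1.9072 = 497.01 ms.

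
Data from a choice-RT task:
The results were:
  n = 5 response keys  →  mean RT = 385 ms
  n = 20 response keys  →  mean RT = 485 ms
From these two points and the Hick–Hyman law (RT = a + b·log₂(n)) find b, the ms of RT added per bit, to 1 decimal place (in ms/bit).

50.0 ms/bit

Slope: b = (485 − 385) / (log₂ 20 − log₂ 5) = 100/2.0000 = 50.000 ms/bit.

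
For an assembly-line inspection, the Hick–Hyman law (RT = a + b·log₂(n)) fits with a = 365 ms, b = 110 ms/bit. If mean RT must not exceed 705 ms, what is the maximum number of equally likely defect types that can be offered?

Information budget: (705 − 365)/110 = 3.0909 bits, so n ≤ 2^3.0909 = 8.520 → at most 8.

8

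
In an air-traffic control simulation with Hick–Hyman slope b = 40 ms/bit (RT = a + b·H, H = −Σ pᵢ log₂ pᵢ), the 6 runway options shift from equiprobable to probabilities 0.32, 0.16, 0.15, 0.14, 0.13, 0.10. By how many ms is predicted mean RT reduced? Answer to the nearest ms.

5 ms

The RT saving is b·ΔH. Equiprobable H₀ = log₂(6) = 2.5850 bits; with the given probabilities H = 2.4715 bits.
b·(H₀ − H) = 40 × (2.5850 − 2.4715) = 4.54 ms.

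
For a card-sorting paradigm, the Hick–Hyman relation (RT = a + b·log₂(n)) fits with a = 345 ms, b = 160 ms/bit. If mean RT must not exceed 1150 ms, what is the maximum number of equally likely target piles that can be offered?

Set 345 + 160·log₂ n ≤ 1150 → log₂ n ≤ (1150 − 345)/160 = 5.0312.
So n ≤ 2^5.0312 = 32.701; the largest integer n is 32.

32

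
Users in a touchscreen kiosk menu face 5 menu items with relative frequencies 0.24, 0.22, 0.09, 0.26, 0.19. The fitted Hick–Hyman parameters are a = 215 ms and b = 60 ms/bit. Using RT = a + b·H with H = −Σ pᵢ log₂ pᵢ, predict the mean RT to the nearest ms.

Entropy contributions −pᵢ log₂ pᵢ: 0.4941, 0.4806, 0.3127, 0.5053, 0.4552; sum H = 2.2479 bits.
RT = a + bH = 215 + 60·2.2479 = 349.87 ms.

350 ms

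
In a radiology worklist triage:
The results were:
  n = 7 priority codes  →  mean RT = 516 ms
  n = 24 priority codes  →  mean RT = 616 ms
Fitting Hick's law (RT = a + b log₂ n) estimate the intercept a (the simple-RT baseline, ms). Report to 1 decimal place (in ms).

358.1 ms

The slope on a log₂ axis is (616 − 516) / (4.5850 − 2.8074) = 56.255 ms/bit.
a = RT₁ − b·log₂ n₁ = 516 − 56.255 × 2.8074 = 358.071 ms.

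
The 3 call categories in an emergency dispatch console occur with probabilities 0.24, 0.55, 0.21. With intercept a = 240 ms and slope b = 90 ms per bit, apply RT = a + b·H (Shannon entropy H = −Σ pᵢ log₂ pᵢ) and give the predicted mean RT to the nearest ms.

370 ms

Entropy contributions −pᵢ log₂ pᵢ: 0.4941, 0.4744, 0.4728; sum H = 1.4413 bits.
RT = a + bH = 240 + 90·1.4413 = 369.72 ms.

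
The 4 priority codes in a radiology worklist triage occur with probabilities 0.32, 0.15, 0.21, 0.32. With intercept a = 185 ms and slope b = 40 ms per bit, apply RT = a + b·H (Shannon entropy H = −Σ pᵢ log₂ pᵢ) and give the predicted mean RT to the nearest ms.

262 ms

Entropy contributions −pᵢ log₂ pᵢ: 0.5260, 0.4105, 0.4728, 0.5260; sum H = 1.9354 bits.
RT = a + bH = 185 + 40·1.9354 = 262.42 ms.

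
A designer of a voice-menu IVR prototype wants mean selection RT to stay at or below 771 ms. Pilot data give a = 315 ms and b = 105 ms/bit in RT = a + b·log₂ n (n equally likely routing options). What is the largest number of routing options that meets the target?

20

Set 315 + 105·log₂ n ≤ 771 → log₂ n ≤ (771 − 315)/105 = 4.3429.
So n ≤ 2^4.3429 = 20.292; the largest integer n is 20.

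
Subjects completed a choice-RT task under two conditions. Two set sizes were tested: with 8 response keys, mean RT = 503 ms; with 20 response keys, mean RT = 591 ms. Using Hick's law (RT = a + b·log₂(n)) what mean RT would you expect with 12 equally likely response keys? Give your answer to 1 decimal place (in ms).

RT is linear in log₂ n, so two points fix the line:
  b = (591 − 503) / (log₂ 20 − log₂ 8) = 88 / (4.3219 − 3) = 66.569 ms/bit
  a = 503 − 66.569 × 3 = 303.292 ms
Then RT(12) = 303.292 + 66.569 × log₂ 12 = 303.292 + 66.569 × 3.5850 ≈ 541.941 ms.

541.9 ms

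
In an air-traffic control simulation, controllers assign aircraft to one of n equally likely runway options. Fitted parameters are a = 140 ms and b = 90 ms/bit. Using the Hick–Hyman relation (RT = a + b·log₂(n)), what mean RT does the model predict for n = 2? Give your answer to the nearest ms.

log₂(2) = 1 bits, so RT = 140 + 90 × 1 ≈ 230.000 ms.

230 ms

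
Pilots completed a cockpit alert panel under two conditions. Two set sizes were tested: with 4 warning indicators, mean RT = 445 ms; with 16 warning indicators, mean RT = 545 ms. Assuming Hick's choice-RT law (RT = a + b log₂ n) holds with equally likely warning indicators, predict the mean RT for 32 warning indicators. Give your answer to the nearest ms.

With log₂ n on the abscissa the relation is linear; from the two conditions:
  b = (545 − 445) / (log₂ 16 − log₂ 4) = 100 / (4 − 2) = 50 ms/bit
  a = 445 − 50 × 2 = 345 ms
Then RT(32) = 345 + 50 × log₂ 32 = 345 + 50 × 5 ≈ 595.000 ms.

595 ms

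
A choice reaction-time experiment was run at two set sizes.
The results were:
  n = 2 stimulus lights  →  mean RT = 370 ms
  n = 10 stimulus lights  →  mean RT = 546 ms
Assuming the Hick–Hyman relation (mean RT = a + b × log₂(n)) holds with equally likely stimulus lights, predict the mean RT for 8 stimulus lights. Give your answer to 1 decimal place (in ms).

Solve the two-equation system in a and b:
  b = (546 − 370) / (log₂ 10 − log₂ 2) = 176 / (3.3219 − 1) = 75.799 ms/bit
  a = 370 − 75.799 × 1 = 294.201 ms
Then RT(8) = 294.201 + 75.799 × log₂ 8 = 294.201 + 75.799 × 3 ≈ 521.598 ms.

521.6 ms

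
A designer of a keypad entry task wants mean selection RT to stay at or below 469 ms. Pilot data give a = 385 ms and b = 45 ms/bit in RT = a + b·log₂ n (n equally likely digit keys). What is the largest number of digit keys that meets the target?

3

Information budget: (469 − 385)/45 = 1.8667 bits, so n ≤ 2^1.8667 = 3.647 → at most 3.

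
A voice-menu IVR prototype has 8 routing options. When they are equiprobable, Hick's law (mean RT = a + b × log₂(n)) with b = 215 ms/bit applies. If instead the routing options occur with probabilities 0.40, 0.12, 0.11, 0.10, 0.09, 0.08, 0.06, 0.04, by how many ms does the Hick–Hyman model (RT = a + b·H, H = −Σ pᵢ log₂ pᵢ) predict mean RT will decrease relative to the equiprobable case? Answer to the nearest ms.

Equiprobable entropy H₀ = log₂ 8 = 3.0000 bits.
Skewed entropy H = −Σ pᵢ log₂ pᵢ = 2.6118 bits.
ΔRT = b·(H₀ − H) = 215 × 0.3882 = 83.47 ms.

83 ms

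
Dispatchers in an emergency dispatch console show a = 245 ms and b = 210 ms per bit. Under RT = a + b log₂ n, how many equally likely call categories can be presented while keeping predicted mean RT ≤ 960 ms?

10

Set 245 + 210·log₂ n ≤ 960 → log₂ n ≤ (960 − 245)/210 = 3.4048.
So n ≤ 2^3.4048 = 10.591; the largest integer n is 10.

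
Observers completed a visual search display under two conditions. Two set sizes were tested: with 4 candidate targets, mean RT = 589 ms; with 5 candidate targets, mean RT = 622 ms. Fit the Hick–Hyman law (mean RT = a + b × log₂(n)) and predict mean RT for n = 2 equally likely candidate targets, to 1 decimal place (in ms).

Fit slope and intercept:
  b = (622 − 589) / (log₂ 5 − log₂ 4) = 33 / (2.3219 − 2) = 102.507 ms/bit
  a = 589 − 102.507 × 2 = 383.985 ms
Then RT(2) = 383.985 + 102.507 × log₂ 2 = 383.985 + 102.507 × 1 ≈ 486.493 ms.

486.5 ms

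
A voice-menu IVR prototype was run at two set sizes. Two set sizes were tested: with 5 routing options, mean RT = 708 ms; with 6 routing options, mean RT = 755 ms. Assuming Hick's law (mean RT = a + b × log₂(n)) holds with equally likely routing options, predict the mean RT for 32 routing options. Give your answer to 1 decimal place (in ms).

With log₂ n on the abscissa the relation is linear; from the two conditions:
  b = (755 − 708) / (log₂ 6 − log₂ 5) = 47 / (2.5850 − 2.3219) = 178.684 ms/bit
  a = 708 − 178.684 × 2.3219 = 293.109 ms
Then RT(32) = 293.109 + 178.684 × log₂ 32 = 293.109 + 178.684 × 5 ≈ 1186.528 ms.

1186.5 ms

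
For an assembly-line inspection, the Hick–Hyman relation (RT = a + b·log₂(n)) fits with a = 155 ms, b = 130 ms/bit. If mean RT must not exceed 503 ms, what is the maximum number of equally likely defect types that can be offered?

Set 155 + 130·log₂ n ≤ 503 → log₂ n ≤ (503 − 155)/130 = 2.6769.
So n ≤ 2^2.6769 = 6.395; the largest integer n is 6.

6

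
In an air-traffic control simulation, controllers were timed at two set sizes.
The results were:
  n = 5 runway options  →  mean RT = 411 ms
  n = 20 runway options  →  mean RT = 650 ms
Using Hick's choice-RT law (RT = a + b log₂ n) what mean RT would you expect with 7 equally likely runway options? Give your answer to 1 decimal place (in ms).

469.0 ms

RT is linear in log₂ n, so two points fix the line:
  b = (650 − 411) / (log₂ 20 − log₂ 5) = 239 / (4.3219 − 2.3219) = 119.500 ms/bit
  a = 411 − 119.500 × 2.3219 = 133.530 ms
Then RT(7) = 133.530 + 119.500 × log₂ 7 = 133.530 + 119.500 × 2.8074 ≈ 469.009 ms.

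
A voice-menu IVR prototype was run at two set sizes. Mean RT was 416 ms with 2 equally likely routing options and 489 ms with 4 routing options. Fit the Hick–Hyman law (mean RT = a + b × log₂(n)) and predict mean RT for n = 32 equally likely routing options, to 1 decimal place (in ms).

708.0 ms

With log₂ n on the abscissa the relation is linear; from the two conditions:
  b = (489 − 416) / (log₂ 4 − log₂ 2) = 73 / (2 − 1) = 73.000 ms/bit
  a = 416 − 73.000 × 1 = 343.000 ms
Then RT(32) = 343.000 + 73.000 × log₂ 32 = 343.000 + 73.000 × 5 ≈ 708.000 ms.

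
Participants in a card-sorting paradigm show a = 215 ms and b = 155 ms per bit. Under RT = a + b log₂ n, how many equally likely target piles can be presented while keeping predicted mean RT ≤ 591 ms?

Information budget: (591 − 215)/155 = 2.4258 bits, so n ≤ 2^2.4258 = 5.373 → at most 5.

5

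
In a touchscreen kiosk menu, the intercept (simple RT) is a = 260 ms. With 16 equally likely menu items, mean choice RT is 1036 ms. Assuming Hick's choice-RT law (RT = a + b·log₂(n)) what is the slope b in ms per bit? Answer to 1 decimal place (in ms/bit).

log₂(16) = 4 bits.
b = (RT − a)/log₂ n = (1036 − 260) / 4 = 194.000 ms/bit.

194.0 ms/bit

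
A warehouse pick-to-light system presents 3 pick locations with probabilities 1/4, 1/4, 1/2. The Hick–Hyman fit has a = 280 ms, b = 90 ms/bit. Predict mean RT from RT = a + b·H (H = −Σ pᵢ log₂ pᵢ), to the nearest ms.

Each term −pᵢ log₂ pᵢ: 0.25·2 + 0.25·2 + 0.5·1; summed, H = 1.500 bits.
Mean RT = a + bH = 280 + 90·1.500 = 415.00 ms.

415 ms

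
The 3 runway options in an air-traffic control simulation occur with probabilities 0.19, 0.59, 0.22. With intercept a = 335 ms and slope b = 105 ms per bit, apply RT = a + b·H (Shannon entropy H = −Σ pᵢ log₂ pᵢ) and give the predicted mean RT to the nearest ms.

H = 0.19·log₂(1/0.19) + 0.59·log₂(1/0.59) + 0.22·log₂(1/0.22) = 1.3849 bits.
RT = 335 + 105 × 1.3849 = 480.42 ms.

480 ms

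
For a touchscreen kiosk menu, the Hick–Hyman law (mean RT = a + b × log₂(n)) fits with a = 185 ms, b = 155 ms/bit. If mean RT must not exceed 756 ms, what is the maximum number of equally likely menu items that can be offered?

Set 185 + 155·log₂ n ≤ 756 → log₂ n ≤ (756 − 185)/155 = 3.6839.
So n ≤ 2^3.6839 = 12.852; the largest integer n is 12.

12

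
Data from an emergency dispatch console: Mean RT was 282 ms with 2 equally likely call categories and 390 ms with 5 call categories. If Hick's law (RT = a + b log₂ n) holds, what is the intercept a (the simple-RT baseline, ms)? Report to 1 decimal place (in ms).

200.3 ms

The slope on a log₂ axis is (390 − 282) / (2.3219 − 1) = 81.699 ms/bit.
a = RT₁ − b·log₂ n₁ = 282 − 81.699 × 1 = 200.301 ms.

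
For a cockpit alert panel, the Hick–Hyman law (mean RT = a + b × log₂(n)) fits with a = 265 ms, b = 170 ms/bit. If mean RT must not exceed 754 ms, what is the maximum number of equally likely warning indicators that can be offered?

7

170·log₂ n ≤ 754 − 265 = 489, giving log₂ n ≤ 2.8765 and n ≤ 7.344. The largest whole number is 7.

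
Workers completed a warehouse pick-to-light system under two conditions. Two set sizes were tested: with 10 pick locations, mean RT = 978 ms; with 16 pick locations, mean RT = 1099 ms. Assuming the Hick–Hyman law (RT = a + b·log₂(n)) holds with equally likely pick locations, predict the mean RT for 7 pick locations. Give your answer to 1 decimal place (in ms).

Solve the two-equation system in a and b:
  b = (1099 − 978) / (log₂ 16 − log₂ 10) = 121 / (4 − 3.3219) = 178.447 ms/bit
  a = 978 − 178.447 × 3.3219 = 385.211 ms
Then RT(7) = 385.211 + 178.447 × log₂ 7 = 385.211 + 178.447 × 2.8074 ≈ 886.176 ms.

886.2 ms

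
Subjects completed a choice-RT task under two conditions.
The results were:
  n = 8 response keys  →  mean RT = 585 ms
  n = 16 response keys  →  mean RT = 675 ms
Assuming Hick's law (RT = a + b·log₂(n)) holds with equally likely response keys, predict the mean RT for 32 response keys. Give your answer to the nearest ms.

Fit slope and intercept:
  b = (675 − 585) / (log₂ 16 − log₂ 8) = 90 / (4 − 3) = 90 ms/bit
  a = 585 − 90 × 3 = 315 ms
Then RT(32) = 315 + 90 × log₂ 32 = 315 + 90 × 5 ≈ 765.000 ms.

765 ms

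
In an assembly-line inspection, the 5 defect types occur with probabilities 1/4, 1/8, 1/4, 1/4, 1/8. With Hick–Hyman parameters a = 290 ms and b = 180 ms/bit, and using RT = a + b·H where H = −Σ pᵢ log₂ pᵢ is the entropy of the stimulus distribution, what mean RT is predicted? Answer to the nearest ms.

695 ms

Each term −pᵢ log₂ pᵢ: 0.25·2 + 0.125·3 + 0.25·2 + 0.25·2 + 0.125·3; summed, H = 2.250 bits.
Mean RT = a + bH = 290 + 180·2.250 = 695.00 ms.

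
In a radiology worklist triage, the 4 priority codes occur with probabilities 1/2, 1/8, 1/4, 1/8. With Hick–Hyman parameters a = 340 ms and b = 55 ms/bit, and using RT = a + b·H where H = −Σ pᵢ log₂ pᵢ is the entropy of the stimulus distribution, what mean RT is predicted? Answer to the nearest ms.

Each term −pᵢ log₂ pᵢ: 0.5·1 + 0.125·3 + 0.25·2 + 0.125·3; summed, H = 1.750 bits.
Mean RT = a + bH = 340 + 55·1.750 = 436.25 ms.

436 ms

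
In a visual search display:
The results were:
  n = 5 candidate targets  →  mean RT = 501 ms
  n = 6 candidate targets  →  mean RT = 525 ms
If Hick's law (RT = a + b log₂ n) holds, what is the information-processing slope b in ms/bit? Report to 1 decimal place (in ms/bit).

91.2 ms/bit

Slope: b = (525 − 501) / (log₂ 6 − log₂ 5) = 24/0.2630 = 91.243 ms/bit.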